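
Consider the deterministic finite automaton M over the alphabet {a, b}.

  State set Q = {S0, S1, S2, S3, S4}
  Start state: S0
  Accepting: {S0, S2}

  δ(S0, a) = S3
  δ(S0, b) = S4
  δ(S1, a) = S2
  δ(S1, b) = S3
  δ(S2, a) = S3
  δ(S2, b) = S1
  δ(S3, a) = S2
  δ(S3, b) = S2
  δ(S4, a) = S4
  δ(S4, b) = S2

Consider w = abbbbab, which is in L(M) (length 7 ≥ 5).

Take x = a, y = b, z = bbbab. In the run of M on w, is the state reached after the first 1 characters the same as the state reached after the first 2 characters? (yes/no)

State sequence: S0 -a-> S3 -b-> S2

After x (step 1): S3. After xy (step 2): S2.
They differ (S3 ≠ S2), so y is not a cycle from the state after x; this split is not the one the pumping-lemma construction produces, and pumping y need not keep the string in L(M).

no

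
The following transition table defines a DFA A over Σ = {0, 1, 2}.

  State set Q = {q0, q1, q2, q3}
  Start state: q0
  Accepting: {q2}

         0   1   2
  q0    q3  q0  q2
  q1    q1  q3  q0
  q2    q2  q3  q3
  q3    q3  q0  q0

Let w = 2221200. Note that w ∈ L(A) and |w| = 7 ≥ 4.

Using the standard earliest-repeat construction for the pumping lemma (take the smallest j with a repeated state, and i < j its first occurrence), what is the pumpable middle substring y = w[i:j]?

222

Run of A on w = 2 2 2 1 2 0 0:
  step 0: q0  (start)
  step 1: q2  (read 2: q0→q2)
  step 2: q3  (read 2: q2→q3)
  step 3: q0  (read 2: q3→q0)   ← first repeat (q0 seen earlier)
  step 4: q0  (read 1: q0→q0)
  step 5: q2  (read 2: q0→q2)
  step 6: q2  (read 0: q2→q2)
  step 7: q2  (read 0: q2→q2)

So i = 0, j = 3, giving x = w[0:0] = ε, y = w[0:3] = 222, z = w[3:7] = 1200.
Check: |xy| = 3 ≤ 4 and |y| = 3 ≥ 1. Reading y takes A from q0 back to q0, so every xyⁱz is accepted.
Since A has 4 states, any run of length ≥ 4 visits 4+1 states, so by pigeonhole some state repeats within the first 4 steps — that repeat gives the pumpable loop.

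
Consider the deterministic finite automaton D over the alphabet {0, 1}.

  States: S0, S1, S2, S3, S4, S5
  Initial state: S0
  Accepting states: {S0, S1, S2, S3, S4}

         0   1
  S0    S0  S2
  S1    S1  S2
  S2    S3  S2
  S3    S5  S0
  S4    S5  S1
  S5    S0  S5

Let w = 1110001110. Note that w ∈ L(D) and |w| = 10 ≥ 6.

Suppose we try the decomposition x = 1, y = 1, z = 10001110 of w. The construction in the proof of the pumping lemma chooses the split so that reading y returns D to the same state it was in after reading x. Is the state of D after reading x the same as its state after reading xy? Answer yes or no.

State sequence: S0 -1-> S2 -1-> S2

After x (step 1): S2. After xy (step 2): S2.
They match, so y = 1 drives D around a cycle from S2 back to itself; pumping y any number of times keeps D in S2 before reading z, and xyⁱz ∈ L(D) for every i ≥ 0.

yes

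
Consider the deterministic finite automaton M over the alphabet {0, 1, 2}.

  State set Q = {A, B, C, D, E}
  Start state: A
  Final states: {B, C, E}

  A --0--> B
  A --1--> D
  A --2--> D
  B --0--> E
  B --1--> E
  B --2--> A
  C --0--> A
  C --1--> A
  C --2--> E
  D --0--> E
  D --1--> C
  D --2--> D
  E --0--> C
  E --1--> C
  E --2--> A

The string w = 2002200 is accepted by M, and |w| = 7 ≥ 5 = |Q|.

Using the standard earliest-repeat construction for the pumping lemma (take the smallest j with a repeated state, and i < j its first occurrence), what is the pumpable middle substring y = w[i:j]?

02

State sequence: A -2-> D -0-> E -0-> C -2-> E -2-> A -0-> B -0-> E
First repeat at step 4: E was already visited.

So i = 2, j = 4, giving x = w[0:2] = 20, y = w[2:4] = 02, z = w[4:7] = 200.
Check: |xy| = 4 ≤ 5 and |y| = 2 ≥ 1. Reading y takes M from E back to E, so every xyⁱz is accepted.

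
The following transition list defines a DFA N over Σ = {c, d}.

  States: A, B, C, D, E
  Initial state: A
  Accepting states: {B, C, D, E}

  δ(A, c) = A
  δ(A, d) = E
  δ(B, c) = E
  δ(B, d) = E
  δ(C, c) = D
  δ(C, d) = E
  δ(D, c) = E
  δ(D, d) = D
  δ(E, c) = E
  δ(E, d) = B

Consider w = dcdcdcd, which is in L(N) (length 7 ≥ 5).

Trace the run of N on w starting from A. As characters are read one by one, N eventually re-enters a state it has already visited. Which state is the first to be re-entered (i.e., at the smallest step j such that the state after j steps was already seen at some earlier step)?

E

State sequence: A -d-> E -c-> E -d-> B -c-> E -d-> B -c-> E -d-> B
First repeat at step 2: E was already visited.

The earliest repeat is at step j = 2: N is in E, which it already visited at step i = 1.
Pumping length from the standard proof: p = 5 (the number of states). The repeated state found above gives |xy| = j ≤ 5 and |y| = j − i ≥ 1.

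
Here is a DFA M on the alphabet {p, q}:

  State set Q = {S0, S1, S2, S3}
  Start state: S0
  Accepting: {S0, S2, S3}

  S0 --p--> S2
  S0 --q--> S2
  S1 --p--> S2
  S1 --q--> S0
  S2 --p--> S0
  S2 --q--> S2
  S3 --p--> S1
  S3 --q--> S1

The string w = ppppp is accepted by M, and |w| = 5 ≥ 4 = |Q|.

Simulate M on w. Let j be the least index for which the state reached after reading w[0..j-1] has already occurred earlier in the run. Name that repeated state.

S0

State sequence: S0 -p-> S2 -p-> S0 -p-> S2 -p-> S0 -p-> S2
First repeat at step 2: S0 was already visited.

The earliest repeat is at step j = 2: M is in S0, which it already visited at step i = 0.
Pumping length from the standard proof: p = 4 (the number of states). The repeated state found above gives |xy| = j ≤ 4 and |y| = j − i ≥ 1.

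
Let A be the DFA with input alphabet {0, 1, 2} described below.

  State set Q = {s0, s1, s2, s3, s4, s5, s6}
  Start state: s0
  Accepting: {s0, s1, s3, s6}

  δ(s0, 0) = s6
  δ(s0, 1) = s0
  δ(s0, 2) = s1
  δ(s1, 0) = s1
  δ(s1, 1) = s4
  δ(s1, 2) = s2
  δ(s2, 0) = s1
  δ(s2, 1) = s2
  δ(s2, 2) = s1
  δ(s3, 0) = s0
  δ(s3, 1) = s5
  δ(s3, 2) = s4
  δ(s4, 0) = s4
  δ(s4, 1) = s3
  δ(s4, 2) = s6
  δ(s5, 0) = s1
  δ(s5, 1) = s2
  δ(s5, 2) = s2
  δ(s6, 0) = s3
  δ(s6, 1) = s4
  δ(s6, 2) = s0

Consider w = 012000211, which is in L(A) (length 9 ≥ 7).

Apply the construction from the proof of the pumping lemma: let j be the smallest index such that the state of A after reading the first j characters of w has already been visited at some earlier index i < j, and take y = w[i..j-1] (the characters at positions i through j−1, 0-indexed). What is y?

12

Run of A on w = 0 1 2 0 0 0 2 1 1:
  step 0: s0  (start)
  step 1: s6  (read 0: s0→s6)
  step 2: s4  (read 1: s6→s4)
  step 3: s6  (read 2: s4→s6)   ← first repeat (s6 seen earlier)
  step 4: s3  (read 0: s6→s3)
  step 5: s0  (read 0: s3→s0)
  step 6: s6  (read 0: s0→s6)
  step 7: s0  (read 2: s6→s0)
  step 8: s0  (read 1: s0→s0)
  step 9: s0  (read 1: s0→s0)

So i = 1, j = 3, giving x = w[0:1] = 0, y = w[1:3] = 12, z = w[3:9] = 000211.
Check: |xy| = 3 ≤ 7 and |y| = 2 ≥ 1. Reading y takes A from s6 back to s6, so every xyⁱz is accepted.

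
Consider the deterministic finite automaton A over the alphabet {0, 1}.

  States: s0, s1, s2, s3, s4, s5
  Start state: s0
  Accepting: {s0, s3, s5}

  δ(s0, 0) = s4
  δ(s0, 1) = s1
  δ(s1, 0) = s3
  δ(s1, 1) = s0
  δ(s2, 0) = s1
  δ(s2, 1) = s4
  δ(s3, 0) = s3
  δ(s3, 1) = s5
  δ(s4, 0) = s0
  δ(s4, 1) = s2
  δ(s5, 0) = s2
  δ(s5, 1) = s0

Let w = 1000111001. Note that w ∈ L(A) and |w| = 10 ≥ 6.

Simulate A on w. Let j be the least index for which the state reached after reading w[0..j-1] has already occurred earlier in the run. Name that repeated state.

State sequence: s0 -1-> s1 -0-> s3 -0-> s3 -0-> s3 -1-> s5 -1-> s0 -1-> s1 -0-> s3 -0-> s3 -1-> s5
First repeat at step 3: s3 was already visited.

The earliest repeat is at step j = 3: A is in s3, which it already visited at step i = 2.
The DFA has 6 states, so the proof of the pumping lemma guarantees a repeated state among the first 6+1 visited; the segment between the two visits is the pumpable y.

s3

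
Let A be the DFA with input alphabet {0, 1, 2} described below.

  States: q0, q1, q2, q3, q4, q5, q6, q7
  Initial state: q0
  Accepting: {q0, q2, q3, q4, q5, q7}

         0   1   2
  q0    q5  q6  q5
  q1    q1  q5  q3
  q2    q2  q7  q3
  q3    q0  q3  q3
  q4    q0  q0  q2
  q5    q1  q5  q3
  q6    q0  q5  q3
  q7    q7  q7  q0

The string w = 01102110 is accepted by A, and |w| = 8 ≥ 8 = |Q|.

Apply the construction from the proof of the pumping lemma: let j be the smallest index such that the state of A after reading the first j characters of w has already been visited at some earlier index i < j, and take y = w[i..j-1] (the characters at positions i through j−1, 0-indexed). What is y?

Run of A on w = 0 1 1 0 2 1 1 0:
  step 0: q0  (start)
  step 1: q5  (read 0: q0→q5)
  step 2: q5  (read 1: q5→q5)   ← first repeat (q5 seen earlier)
  step 3: q5  (read 1: q5→q5)
  step 4: q1  (read 0: q5→q1)
  step 5: q3  (read 2: q1→q3)
  step 6: q3  (read 1: q3→q3)
  step 7: q3  (read 1: q3→q3)
  step 8: q0  (read 0: q3→q0)

So i = 1, j = 2, giving x = w[0:1] = 0, y = w[1:2] = 1, z = w[2:8] = 102110.
Check: |xy| = 2 ≤ 8 and |y| = 1 ≥ 1. Reading y takes A from q5 back to q5, so every xyⁱz is accepted.
Pumping length from the standard proof: p = 8 (the number of states). The repeated state found above gives |xy| = j ≤ 8 and |y| = j − i ≥ 1.

1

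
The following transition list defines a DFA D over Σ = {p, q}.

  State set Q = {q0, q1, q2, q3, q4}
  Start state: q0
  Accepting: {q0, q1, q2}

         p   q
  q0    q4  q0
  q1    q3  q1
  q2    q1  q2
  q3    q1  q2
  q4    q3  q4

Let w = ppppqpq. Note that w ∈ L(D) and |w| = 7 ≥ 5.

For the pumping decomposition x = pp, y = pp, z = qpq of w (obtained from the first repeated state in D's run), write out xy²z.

ppppppqpq

xy^2z = pp·pp·pp·qpq = ppppppqpq.
Reading y = pp takes D from q3 back to q3, so after x·y·y the machine is still in q3, and z then leads to the accepting state q1. Hence ppppppqpq ∈ L(D).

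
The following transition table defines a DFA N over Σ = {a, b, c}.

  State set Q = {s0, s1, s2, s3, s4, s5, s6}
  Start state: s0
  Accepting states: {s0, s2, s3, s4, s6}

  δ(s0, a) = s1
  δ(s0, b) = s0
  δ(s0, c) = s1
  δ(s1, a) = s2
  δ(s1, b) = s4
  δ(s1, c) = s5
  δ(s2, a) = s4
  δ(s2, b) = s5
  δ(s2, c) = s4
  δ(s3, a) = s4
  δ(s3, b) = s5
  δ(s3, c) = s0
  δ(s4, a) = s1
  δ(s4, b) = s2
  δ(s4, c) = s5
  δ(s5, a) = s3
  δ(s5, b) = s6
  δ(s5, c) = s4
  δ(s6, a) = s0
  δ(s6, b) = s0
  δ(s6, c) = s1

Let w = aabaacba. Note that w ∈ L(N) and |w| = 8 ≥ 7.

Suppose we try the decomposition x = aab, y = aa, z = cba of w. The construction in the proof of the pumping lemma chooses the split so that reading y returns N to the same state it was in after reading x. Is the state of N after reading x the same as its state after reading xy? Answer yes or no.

State sequence: s0 -a-> s1 -a-> s2 -b-> s5 -a-> s3 -a-> s4

After x (step 3): s5. After xy (step 5): s4.
They differ (s5 ≠ s4), so y is not a cycle from the state after x; this split is not the one the pumping-lemma construction produces, and pumping y need not keep the string in L(N).

no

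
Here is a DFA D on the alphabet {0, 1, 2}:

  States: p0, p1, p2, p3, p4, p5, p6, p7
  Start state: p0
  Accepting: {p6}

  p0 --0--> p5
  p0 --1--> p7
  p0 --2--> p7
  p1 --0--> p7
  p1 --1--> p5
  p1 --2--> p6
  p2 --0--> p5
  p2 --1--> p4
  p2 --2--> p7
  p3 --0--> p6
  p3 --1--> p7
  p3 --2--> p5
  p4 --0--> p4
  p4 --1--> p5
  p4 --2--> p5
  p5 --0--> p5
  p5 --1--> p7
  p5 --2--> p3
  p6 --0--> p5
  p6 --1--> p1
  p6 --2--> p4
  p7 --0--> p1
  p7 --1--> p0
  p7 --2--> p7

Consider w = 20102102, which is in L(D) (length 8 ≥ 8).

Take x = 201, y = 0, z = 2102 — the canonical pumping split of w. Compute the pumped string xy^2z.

xy^2z = 201·0·0·2102 = 201002102.
Reading y = 0 takes D from p5 back to p5, so after x·y·y the machine is still in p5, and z then leads to the accepting state p6. Hence 201002102 ∈ L(D).

201002102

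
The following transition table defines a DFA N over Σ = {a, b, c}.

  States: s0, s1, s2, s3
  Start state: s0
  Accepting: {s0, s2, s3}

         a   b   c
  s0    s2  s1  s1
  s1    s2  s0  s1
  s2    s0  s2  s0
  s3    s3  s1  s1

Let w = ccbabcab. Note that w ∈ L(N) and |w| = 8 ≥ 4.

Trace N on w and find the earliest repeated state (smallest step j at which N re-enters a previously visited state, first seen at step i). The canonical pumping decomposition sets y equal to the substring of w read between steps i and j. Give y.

c

Run of N on w = c c b a b c a b:
  step 0: s0  (start)
  step 1: s1  (read c: s0→s1)
  step 2: s1  (read c: s1→s1)   ← first repeat (s1 seen earlier)
  step 3: s0  (read b: s1→s0)
  step 4: s2  (read a: s0→s2)
  step 5: s2  (read b: s2→s2)
  step 6: s0  (read c: s2→s0)
  step 7: s2  (read a: s0→s2)
  step 8: s2  (read b: s2→s2)

So i = 1, j = 2, giving x = w[0:1] = c, y = w[1:2] = c, z = w[2:8] = babcab.
Check: |xy| = 2 ≤ 4 and |y| = 1 ≥ 1. Reading y takes N from s1 back to s1, so every xyⁱz is accepted.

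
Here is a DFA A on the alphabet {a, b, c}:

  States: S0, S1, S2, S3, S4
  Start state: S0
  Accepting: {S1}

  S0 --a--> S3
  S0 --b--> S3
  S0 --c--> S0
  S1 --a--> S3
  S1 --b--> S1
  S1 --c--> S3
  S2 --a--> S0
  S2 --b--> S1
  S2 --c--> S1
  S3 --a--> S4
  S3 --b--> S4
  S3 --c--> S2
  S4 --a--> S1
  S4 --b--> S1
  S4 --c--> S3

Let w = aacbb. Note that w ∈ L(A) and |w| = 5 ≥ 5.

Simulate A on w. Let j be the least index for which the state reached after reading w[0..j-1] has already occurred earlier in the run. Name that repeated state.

S3

Run of A on w = a a c b b:
  step 0: S0  (start)
  step 1: S3  (read a: S0→S3)
  step 2: S4  (read a: S3→S4)
  step 3: S3  (read c: S4→S3)   ← first repeat (S3 seen earlier)
  step 4: S4  (read b: S3→S4)
  step 5: S1  (read b: S4→S1)

The earliest repeat is at step j = 3: A is in S3, which it already visited at step i = 1.
Since A has 5 states, any run of length ≥ 5 visits 5+1 states, so by pigeonhole some state repeats within the first 5 steps — that repeat gives the pumpable loop.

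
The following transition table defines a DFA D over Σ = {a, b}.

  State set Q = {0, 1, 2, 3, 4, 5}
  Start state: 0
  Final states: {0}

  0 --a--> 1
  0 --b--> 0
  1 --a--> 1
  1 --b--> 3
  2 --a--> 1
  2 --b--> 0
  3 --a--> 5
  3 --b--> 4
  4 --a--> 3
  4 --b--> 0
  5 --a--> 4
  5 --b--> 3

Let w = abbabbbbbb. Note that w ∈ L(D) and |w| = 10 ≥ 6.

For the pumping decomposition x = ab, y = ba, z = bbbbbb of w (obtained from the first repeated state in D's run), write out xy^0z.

xy⁰z = xz = ab·bbbbbb = abbbbbbb.
Reading y = ba takes D from 3 back to 3, so after x the machine is still in 3, and z then leads to the accepting state 0. Hence abbbbbbb ∈ L(D).

abbbbbbb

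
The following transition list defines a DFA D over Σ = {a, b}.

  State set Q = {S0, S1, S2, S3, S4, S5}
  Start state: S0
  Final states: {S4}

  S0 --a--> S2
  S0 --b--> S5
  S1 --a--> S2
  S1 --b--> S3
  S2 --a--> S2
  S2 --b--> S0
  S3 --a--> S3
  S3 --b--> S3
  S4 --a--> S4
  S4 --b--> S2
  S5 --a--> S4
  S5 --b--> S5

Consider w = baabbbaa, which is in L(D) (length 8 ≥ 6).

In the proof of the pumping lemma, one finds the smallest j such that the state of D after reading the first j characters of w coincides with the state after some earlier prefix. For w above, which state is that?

State sequence: S0 -b-> S5 -a-> S4 -a-> S4 -b-> S2 -b-> S0 -b-> S5 -a-> S4 -a-> S4
First repeat at step 3: S4 was already visited.

The earliest repeat is at step j = 3: D is in S4, which it already visited at step i = 2.
With |Q| = 6, pigeonhole forces a state repeat no later than step 6; the substring read between the first and second visits to that state can be pumped.

S4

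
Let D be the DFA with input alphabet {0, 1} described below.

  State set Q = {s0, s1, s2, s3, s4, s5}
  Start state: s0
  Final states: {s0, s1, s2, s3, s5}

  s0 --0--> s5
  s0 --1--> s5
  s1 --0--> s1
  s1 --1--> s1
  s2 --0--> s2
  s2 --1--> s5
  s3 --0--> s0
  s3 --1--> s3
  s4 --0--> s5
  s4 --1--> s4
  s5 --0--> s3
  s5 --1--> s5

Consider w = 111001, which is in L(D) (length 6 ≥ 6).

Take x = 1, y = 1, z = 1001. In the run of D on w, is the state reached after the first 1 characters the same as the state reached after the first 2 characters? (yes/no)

Run of D on the first 2 characters of w = 1 1:
  step 0: s0  (start)
  step 1: s5  (read 1: s0→s5)
  step 2: s5  (read 1: s5→s5)

After x (step 1): s5. After xy (step 2): s5.
They match, so y = 1 drives D around a cycle from s5 back to itself; pumping y any number of times keeps D in s5 before reading z, and xyⁱz ∈ L(D) for every i ≥ 0.

yes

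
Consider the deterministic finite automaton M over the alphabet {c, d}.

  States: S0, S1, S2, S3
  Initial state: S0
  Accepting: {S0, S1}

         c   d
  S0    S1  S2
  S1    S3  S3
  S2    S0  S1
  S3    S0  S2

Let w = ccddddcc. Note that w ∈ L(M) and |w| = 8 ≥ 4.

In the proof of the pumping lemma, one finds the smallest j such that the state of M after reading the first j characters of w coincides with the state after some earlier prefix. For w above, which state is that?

S1

State sequence: S0 -c-> S1 -c-> S3 -d-> S2 -d-> S1 -d-> S3 -d-> S2 -c-> S0 -c-> S1
First repeat at step 4: S1 was already visited.

The earliest repeat is at step j = 4: M is in S1, which it already visited at step i = 1.
Since M has 4 states, any run of length ≥ 4 visits 4+1 states, so by pigeonhole some state repeats within the first 4 steps — that repeat gives the pumpable loop.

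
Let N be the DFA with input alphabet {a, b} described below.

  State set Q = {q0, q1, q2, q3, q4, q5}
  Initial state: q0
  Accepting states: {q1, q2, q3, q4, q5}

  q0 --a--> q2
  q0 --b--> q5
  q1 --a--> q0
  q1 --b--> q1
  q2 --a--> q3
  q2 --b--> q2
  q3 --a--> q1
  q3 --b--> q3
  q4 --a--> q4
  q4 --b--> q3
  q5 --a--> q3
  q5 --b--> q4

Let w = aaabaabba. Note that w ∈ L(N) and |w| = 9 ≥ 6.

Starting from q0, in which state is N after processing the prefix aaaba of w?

State sequence: q0 -a-> q2 -a-> q3 -a-> q1 -b-> q1 -a-> q0

After reading 5 characters, N is in state q0.

q0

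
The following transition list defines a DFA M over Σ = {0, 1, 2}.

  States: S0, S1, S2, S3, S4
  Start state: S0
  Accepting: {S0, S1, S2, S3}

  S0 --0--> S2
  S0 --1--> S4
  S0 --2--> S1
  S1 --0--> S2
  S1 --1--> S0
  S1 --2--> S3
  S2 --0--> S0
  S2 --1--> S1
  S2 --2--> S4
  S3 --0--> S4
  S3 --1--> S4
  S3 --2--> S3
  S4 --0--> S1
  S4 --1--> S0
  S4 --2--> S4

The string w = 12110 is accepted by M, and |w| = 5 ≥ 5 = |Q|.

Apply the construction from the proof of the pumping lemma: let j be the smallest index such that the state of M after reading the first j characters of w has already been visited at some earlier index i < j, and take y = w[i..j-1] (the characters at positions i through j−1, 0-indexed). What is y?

2

State sequence: S0 -1-> S4 -2-> S4 -1-> S0 -1-> S4 -0-> S1
First repeat at step 2: S4 was already visited.

So i = 1, j = 2, giving x = w[0:1] = 1, y = w[1:2] = 2, z = w[2:5] = 110.
Check: |xy| = 2 ≤ 5 and |y| = 1 ≥ 1. Reading y takes M from S4 back to S4, so every xyⁱz is accepted.
Since M has 5 states, any run of length ≥ 5 visits 5+1 states, so by pigeonhole some state repeats within the first 5 steps — that repeat gives the pumpable loop.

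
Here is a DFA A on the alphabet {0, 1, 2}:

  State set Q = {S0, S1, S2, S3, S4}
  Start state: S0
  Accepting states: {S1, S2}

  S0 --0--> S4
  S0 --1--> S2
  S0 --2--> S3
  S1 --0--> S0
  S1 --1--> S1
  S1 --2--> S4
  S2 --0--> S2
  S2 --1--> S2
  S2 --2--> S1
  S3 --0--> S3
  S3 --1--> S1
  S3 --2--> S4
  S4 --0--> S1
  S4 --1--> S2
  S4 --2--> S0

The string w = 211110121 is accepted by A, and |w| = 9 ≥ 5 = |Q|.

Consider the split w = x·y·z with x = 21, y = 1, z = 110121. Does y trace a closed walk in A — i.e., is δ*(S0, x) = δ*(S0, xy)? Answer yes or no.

yes

State sequence: S0 -2-> S3 -1-> S1 -1-> S1

After x (step 2): S1. After xy (step 3): S1.
They match, so y = 1 drives A around a cycle from S1 back to itself; pumping y any number of times keeps A in S1 before reading z, and xyⁱz ∈ L(A) for every i ≥ 0.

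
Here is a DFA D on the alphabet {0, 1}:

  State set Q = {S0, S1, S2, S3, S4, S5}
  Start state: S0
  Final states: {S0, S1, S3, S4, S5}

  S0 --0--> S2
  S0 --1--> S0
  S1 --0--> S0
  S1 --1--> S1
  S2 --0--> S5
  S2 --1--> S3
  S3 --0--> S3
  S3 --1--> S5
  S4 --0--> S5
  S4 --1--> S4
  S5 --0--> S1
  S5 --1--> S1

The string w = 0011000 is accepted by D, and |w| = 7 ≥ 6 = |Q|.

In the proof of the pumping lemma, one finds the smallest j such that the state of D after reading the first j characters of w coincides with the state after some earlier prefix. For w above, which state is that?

S1

Run of D on w = 0 0 1 1 0 0 0:
  step 0: S0  (start)
  step 1: S2  (read 0: S0→S2)
  step 2: S5  (read 0: S2→S5)
  step 3: S1  (read 1: S5→S1)
  step 4: S1  (read 1: S1→S1)   ← first repeat (S1 seen earlier)
  step 5: S0  (read 0: S1→S0)
  step 6: S2  (read 0: S0→S2)
  step 7: S5  (read 0: S2→S5)

The earliest repeat is at step j = 4: D is in S1, which it already visited at step i = 3.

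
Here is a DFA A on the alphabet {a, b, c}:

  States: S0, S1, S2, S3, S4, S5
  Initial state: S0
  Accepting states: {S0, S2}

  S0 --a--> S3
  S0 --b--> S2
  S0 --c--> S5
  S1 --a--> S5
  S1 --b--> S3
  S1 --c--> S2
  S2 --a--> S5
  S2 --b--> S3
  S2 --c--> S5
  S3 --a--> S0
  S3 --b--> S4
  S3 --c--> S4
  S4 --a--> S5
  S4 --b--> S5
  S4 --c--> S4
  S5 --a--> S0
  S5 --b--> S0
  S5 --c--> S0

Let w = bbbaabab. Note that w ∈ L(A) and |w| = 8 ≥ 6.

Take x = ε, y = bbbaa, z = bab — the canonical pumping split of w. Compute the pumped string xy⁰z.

xy⁰z = xz = ε·bab = bab.
Reading y = bbbaa takes A from S0 back to S0, so after x the machine is still in S0, and z then leads to the accepting state S0. Hence bab ∈ L(A).

bab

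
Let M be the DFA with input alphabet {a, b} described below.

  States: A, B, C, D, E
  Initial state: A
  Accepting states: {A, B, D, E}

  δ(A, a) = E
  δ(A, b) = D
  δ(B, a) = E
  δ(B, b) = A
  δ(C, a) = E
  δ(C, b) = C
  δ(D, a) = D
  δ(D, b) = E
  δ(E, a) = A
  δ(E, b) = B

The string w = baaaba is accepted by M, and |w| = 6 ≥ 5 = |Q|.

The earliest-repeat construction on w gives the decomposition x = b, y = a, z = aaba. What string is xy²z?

baaaaba

xy^2z = b·a·a·aaba = baaaaba.
Reading y = a takes M from D back to D, so after x·y·y the machine is still in D, and z then leads to the accepting state A. Hence baaaaba ∈ L(M).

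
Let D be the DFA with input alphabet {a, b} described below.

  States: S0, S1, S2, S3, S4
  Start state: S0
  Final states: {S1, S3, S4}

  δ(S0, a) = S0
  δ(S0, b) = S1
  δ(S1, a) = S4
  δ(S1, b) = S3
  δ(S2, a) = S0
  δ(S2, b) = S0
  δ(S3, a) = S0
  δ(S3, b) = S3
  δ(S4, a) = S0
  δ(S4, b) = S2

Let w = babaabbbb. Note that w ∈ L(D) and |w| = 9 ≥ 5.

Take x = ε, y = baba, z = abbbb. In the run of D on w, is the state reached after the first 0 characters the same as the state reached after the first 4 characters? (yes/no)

Run of D on the first 4 characters of w = b a b a:
  step 0: S0  (start)
  step 1: S1  (read b: S0→S1)
  step 2: S4  (read a: S1→S4)
  step 3: S2  (read b: S4→S2)
  step 4: S0  (read a: S2→S0)

After x (step 0): S0. After xy (step 4): S0.
They match, so y = baba drives D around a cycle from S0 back to itself; pumping y any number of times keeps D in S0 before reading z, and xyⁱz ∈ L(D) for every i ≥ 0.

yes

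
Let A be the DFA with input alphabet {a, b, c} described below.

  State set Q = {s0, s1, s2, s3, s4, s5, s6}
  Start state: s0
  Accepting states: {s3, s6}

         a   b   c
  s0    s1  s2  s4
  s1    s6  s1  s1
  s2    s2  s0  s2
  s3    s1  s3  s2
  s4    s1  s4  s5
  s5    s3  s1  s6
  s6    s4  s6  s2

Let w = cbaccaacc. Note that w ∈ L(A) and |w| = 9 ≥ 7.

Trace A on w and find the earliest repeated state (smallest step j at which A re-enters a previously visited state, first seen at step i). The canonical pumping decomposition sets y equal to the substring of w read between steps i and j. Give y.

Run of A on w = c b a c c a a c c:
  step 0: s0  (start)
  step 1: s4  (read c: s0→s4)
  step 2: s4  (read b: s4→s4)   ← first repeat (s4 seen earlier)
  step 3: s1  (read a: s4→s1)
  step 4: s1  (read c: s1→s1)
  step 5: s1  (read c: s1→s1)
  step 6: s6  (read a: s1→s6)
  step 7: s4  (read a: s6→s4)
  step 8: s5  (read c: s4→s5)
  step 9: s6  (read c: s5→s6)

So i = 1, j = 2, giving x = w[0:1] = c, y = w[1:2] = b, z = w[2:9] = accaacc.
Check: |xy| = 2 ≤ 7 and |y| = 1 ≥ 1. Reading y takes A from s4 back to s4, so every xyⁱz is accepted.

b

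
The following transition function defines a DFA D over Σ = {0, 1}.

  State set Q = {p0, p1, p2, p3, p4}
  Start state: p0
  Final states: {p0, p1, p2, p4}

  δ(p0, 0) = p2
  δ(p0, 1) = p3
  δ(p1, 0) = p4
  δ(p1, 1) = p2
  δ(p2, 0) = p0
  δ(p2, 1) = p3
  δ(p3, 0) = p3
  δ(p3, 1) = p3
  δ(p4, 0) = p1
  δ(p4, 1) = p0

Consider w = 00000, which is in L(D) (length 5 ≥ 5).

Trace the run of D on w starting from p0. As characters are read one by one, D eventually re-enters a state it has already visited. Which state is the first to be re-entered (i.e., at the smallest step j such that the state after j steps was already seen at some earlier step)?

p0

Run of D on w = 0 0 0 0 0:
  step 0: p0  (start)
  step 1: p2  (read 0: p0→p2)
  step 2: p0  (read 0: p2→p0)   ← first repeat (p0 seen earlier)
  step 3: p2  (read 0: p0→p2)
  step 4: p0  (read 0: p2→p0)
  step 5: p2  (read 0: p0→p2)

The earliest repeat is at step j = 2: D is in p0, which it already visited at step i = 0.
With |Q| = 5, pigeonhole forces a state repeat no later than step 5; the substring read between the first and second visits to that state can be pumped.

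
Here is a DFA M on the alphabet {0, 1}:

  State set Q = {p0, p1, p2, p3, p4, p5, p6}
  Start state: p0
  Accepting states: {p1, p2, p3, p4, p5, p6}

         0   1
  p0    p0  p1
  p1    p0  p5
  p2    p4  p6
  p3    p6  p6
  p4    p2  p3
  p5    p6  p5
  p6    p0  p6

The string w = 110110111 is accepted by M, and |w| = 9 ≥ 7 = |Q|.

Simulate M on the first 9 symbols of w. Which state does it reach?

State sequence: p0 -1-> p1 -1-> p5 -0-> p6 -1-> p6 -1-> p6 -0-> p0 -1-> p1 -1-> p5 -1-> p5

After reading 9 characters, M is in state p5.
(This kind of state-tracing is the core of the pumping-lemma construction: with 7 states, pigeonhole forces a repeat within the first 7 steps.)

p5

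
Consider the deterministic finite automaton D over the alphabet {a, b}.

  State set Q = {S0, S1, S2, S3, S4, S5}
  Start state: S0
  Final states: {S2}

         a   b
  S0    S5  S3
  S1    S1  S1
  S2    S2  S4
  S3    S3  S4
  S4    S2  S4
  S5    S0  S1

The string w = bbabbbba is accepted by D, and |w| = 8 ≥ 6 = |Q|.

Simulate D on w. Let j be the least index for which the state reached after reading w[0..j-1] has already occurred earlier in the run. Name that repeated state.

S4

State sequence: S0 -b-> S3 -b-> S4 -a-> S2 -b-> S4 -b-> S4 -b-> S4 -b-> S4 -a-> S2
First repeat at step 4: S4 was already visited.

The earliest repeat is at step j = 4: D is in S4, which it already visited at step i = 2.
Since D has 6 states, any run of length ≥ 6 visits 6+1 states, so by pigeonhole some state repeats within the first 6 steps — that repeat gives the pumpable loop.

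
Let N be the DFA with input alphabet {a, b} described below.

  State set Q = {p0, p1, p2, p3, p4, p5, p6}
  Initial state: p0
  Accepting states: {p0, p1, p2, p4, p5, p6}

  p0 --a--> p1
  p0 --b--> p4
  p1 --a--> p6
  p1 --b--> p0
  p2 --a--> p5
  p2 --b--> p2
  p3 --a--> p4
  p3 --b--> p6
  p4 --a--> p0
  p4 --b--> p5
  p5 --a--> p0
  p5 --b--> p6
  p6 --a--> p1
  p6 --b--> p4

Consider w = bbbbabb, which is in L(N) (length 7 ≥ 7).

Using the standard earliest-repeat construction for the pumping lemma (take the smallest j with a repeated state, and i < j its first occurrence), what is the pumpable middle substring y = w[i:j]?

bbb

State sequence: p0 -b-> p4 -b-> p5 -b-> p6 -b-> p4 -a-> p0 -b-> p4 -b-> p5
First repeat at step 4: p4 was already visited.

So i = 1, j = 4, giving x = w[0:1] = b, y = w[1:4] = bbb, z = w[4:7] = abb.
Check: |xy| = 4 ≤ 7 and |y| = 3 ≥ 1. Reading y takes N from p4 back to p4, so every xyⁱz is accepted.
The DFA has 7 states, so the proof of the pumping lemma guarantees a repeated state among the first 7+1 visited; the segment between the two visits is the pumpable y.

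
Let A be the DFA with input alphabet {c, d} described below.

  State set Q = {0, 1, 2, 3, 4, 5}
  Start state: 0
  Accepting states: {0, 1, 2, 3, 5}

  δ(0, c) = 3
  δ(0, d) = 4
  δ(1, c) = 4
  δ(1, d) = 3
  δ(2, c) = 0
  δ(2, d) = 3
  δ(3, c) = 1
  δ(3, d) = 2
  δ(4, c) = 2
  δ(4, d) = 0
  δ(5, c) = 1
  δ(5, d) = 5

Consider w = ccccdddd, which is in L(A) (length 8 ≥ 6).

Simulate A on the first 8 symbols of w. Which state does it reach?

2

Run of A on the first 8 characters of w = c c c c d d d d:
  step 0: 0  (start)
  step 1: 3  (read c: 0→3)
  step 2: 1  (read c: 3→1)
  step 3: 4  (read c: 1→4)
  step 4: 2  (read c: 4→2)
  step 5: 3  (read d: 2→3)
  step 6: 2  (read d: 3→2)
  step 7: 3  (read d: 2→3)
  step 8: 2  (read d: 3→2)

After reading 8 characters, A is in state 2.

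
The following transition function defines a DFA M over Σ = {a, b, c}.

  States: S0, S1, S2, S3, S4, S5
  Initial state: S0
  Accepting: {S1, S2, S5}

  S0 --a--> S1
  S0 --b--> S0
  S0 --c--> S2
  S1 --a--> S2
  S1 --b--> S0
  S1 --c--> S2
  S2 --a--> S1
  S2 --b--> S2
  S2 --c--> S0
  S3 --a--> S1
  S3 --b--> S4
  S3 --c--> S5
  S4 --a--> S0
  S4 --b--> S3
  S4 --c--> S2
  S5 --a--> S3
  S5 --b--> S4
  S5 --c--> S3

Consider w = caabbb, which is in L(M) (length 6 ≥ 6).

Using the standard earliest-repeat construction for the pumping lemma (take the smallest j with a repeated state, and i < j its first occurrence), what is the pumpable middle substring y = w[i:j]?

State sequence: S0 -c-> S2 -a-> S1 -a-> S2 -b-> S2 -b-> S2 -b-> S2
First repeat at step 3: S2 was already visited.

So i = 1, j = 3, giving x = w[0:1] = c, y = w[1:3] = aa, z = w[3:6] = bbb.
Check: |xy| = 3 ≤ 6 and |y| = 2 ≥ 1. Reading y takes M from S2 back to S2, so every xyⁱz is accepted.
The DFA has 6 states, so the proof of the pumping lemma guarantees a repeated state among the first 6+1 visited; the segment between the two visits is the pumpable y.

aa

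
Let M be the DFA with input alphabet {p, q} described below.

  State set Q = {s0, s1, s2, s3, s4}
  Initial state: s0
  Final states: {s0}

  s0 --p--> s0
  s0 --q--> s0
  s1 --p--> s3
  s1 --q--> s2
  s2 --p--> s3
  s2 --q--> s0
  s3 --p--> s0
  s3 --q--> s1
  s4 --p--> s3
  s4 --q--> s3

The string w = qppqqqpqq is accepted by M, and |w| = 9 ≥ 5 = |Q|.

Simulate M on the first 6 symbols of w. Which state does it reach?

s0

Run of M on the first 6 characters of w = q p p q q q:
  step 0: s0  (start)
  step 1: s0  (read q: s0→s0)
  step 2: s0  (read p: s0→s0)
  step 3: s0  (read p: s0→s0)
  step 4: s0  (read q: s0→s0)
  step 5: s0  (read q: s0→s0)
  step 6: s0  (read q: s0→s0)

After reading 6 characters, M is in state s0.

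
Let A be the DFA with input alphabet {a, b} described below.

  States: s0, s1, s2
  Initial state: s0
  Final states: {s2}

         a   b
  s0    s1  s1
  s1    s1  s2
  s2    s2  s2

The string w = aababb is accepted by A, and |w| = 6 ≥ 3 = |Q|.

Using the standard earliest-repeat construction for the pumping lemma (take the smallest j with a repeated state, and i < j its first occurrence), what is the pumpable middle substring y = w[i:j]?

a

Run of A on w = a a b a b b:
  step 0: s0  (start)
  step 1: s1  (read a: s0→s1)
  step 2: s1  (read a: s1→s1)   ← first repeat (s1 seen earlier)
  step 3: s2  (read b: s1→s2)
  step 4: s2  (read a: s2→s2)
  step 5: s2  (read b: s2→s2)
  step 6: s2  (read b: s2→s2)

So i = 1, j = 2, giving x = w[0:1] = a, y = w[1:2] = a, z = w[2:6] = babb.
Check: |xy| = 2 ≤ 3 and |y| = 1 ≥ 1. Reading y takes A from s1 back to s1, so every xyⁱz is accepted.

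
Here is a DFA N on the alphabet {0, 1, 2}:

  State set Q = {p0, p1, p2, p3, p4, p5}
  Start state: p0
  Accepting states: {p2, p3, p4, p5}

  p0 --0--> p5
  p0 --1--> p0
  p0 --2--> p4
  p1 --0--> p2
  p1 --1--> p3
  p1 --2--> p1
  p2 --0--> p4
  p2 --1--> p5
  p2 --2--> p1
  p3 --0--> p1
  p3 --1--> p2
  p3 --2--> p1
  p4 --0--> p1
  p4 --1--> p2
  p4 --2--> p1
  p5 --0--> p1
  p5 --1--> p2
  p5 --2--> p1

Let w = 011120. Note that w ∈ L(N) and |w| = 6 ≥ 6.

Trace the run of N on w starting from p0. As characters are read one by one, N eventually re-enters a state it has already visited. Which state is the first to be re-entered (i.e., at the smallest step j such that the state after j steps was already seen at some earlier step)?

State sequence: p0 -0-> p5 -1-> p2 -1-> p5 -1-> p2 -2-> p1 -0-> p2
First repeat at step 3: p5 was already visited.

The earliest repeat is at step j = 3: N is in p5, which it already visited at step i = 1.
Pumping length from the standard proof: p = 6 (the number of states). The repeated state found above gives |xy| = j ≤ 6 and |y| = j − i ≥ 1.

p5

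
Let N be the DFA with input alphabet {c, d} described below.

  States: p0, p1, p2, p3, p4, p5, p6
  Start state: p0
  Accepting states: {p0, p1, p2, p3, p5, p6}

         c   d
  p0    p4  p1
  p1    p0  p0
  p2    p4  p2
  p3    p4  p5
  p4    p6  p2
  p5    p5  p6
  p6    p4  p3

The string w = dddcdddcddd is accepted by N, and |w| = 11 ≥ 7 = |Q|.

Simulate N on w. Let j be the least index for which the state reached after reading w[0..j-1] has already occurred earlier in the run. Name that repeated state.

Run of N on w = d d d c d d d c d d d:
  step 0: p0  (start)
  step 1: p1  (read d: p0→p1)
  step 2: p0  (read d: p1→p0)   ← first repeat (p0 seen earlier)
  step 3: p1  (read d: p0→p1)
  step 4: p0  (read c: p1→p0)
  step 5: p1  (read d: p0→p1)
  step 6: p0  (read d: p1→p0)
  step 7: p1  (read d: p0→p1)
  step 8: p0  (read c: p1→p0)
  step 9: p1  (read d: p0→p1)
  step 10: p0  (read d: p1→p0)
  step 11: p1  (read d: p0→p1)

The earliest repeat is at step j = 2: N is in p0, which it already visited at step i = 0.
With |Q| = 7, pigeonhole forces a state repeat no later than step 7; the substring read between the first and second visits to that state can be pumped.

p0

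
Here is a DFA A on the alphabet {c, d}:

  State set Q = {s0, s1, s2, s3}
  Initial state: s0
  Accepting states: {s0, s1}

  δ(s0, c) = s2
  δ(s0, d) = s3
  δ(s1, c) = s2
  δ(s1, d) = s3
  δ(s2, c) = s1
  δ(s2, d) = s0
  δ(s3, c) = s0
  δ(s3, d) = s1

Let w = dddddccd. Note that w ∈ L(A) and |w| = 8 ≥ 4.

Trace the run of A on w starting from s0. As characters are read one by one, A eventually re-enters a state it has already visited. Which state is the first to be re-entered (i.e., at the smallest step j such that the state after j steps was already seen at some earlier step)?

Run of A on w = d d d d d c c d:
  step 0: s0  (start)
  step 1: s3  (read d: s0→s3)
  step 2: s1  (read d: s3→s1)
  step 3: s3  (read d: s1→s3)   ← first repeat (s3 seen earlier)
  step 4: s1  (read d: s3→s1)
  step 5: s3  (read d: s1→s3)
  step 6: s0  (read c: s3→s0)
  step 7: s2  (read c: s0→s2)
  step 8: s0  (read d: s2→s0)

The earliest repeat is at step j = 3: A is in s3, which it already visited at step i = 1.
With |Q| = 4, pigeonhole forces a state repeat no later than step 4; the substring read between the first and second visits to that state can be pumped.

s3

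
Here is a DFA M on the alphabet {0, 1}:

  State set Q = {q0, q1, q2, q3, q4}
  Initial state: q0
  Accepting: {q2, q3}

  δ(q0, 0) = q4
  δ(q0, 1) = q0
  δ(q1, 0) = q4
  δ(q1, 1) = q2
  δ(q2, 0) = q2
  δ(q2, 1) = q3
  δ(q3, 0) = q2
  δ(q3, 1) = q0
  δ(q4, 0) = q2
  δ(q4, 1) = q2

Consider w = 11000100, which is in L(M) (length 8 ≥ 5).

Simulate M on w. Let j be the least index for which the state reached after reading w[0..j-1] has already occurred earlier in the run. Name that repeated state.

q0

Run of M on w = 1 1 0 0 0 1 0 0:
  step 0: q0  (start)
  step 1: q0  (read 1: q0→q0)   ← first repeat (q0 seen earlier)
  step 2: q0  (read 1: q0→q0)
  step 3: q4  (read 0: q0→q4)
  step 4: q2  (read 0: q4→q2)
  step 5: q2  (read 0: q2→q2)
  step 6: q3  (read 1: q2→q3)
  step 7: q2  (read 0: q3→q2)
  step 8: q2  (read 0: q2→q2)

The earliest repeat is at step j = 1: M is in q0, which it already visited at step i = 0.
Since M has 5 states, any run of length ≥ 5 visits 5+1 states, so by pigeonhole some state repeats within the first 5 steps — that repeat gives the pumpable loop.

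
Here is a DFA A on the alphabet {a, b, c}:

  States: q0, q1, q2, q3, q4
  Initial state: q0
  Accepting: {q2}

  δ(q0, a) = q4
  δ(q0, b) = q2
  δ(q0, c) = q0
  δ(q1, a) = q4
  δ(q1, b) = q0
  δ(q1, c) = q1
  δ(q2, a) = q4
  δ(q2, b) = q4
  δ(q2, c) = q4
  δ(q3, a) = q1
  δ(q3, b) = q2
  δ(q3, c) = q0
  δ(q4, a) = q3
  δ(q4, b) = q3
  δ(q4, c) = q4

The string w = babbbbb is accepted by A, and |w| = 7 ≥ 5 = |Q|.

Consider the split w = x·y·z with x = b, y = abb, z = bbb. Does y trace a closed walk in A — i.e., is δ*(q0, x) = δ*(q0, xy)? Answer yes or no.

Run of A on the first 4 characters of w = b a b b:
  step 0: q0  (start)
  step 1: q2  (read b: q0→q2)
  step 2: q4  (read a: q2→q4)
  step 3: q3  (read b: q4→q3)
  step 4: q2  (read b: q3→q2)

After x (step 1): q2. After xy (step 4): q2.
They match, so y = abb drives A around a cycle from q2 back to itself; pumping y any number of times keeps A in q2 before reading z, and xyⁱz ∈ L(A) for every i ≥ 0.

yes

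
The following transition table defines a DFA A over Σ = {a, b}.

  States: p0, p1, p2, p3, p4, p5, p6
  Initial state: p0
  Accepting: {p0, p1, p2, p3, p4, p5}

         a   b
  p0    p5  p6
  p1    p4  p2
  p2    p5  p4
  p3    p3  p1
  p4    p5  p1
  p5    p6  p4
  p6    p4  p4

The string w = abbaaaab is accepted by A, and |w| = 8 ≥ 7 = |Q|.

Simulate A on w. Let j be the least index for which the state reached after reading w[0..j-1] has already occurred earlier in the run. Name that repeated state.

State sequence: p0 -a-> p5 -b-> p4 -b-> p1 -a-> p4 -a-> p5 -a-> p6 -a-> p4 -b-> p1
First repeat at step 4: p4 was already visited.

The earliest repeat is at step j = 4: A is in p4, which it already visited at step i = 2.
The DFA has 7 states, so the proof of the pumping lemma guarantees a repeated state among the first 7+1 visited; the segment between the two visits is the pumpable y.

p4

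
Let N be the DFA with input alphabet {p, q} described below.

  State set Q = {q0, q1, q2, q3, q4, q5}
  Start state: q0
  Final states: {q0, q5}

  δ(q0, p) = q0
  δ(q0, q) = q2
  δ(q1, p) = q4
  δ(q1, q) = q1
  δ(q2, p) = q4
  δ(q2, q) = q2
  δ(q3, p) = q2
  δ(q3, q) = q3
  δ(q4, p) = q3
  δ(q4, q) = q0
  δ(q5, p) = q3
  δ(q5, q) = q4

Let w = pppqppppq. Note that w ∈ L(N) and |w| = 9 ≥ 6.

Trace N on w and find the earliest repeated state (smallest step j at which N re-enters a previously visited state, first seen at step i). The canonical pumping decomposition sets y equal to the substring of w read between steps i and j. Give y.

Run of N on w = p p p q p p p p q:
  step 0: q0  (start)
  step 1: q0  (read p: q0→q0)   ← first repeat (q0 seen earlier)
  step 2: q0  (read p: q0→q0)
  step 3: q0  (read p: q0→q0)
  step 4: q2  (read q: q0→q2)
  step 5: q4  (read p: q2→q4)
  step 6: q3  (read p: q4→q3)
  step 7: q2  (read p: q3→q2)
  step 8: q4  (read p: q2→q4)
  step 9: q0  (read q: q4→q0)

So i = 0, j = 1, giving x = w[0:0] = ε, y = w[0:1] = p, z = w[1:9] = ppqppppq.
Check: |xy| = 1 ≤ 6 and |y| = 1 ≥ 1. Reading y takes N from q0 back to q0, so every xyⁱz is accepted.
The DFA has 6 states, so the proof of the pumping lemma guarantees a repeated state among the first 6+1 visited; the segment between the two visits is the pumpable y.

p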